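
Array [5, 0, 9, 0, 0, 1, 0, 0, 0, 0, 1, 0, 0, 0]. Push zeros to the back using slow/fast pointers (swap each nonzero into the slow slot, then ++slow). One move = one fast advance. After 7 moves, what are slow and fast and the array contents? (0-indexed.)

slow=3, fast=7, a=[5, 9, 1, 0, 0, 0, 0, 0, 0, 0, 1, 0, 0, 0]

(s=0,f=0) a[fast]=5≠0 swap→a[0]=5 → slow++,fast++
(s=1,f=1) a[fast]=0 → fast++
(s=1,f=2) a[fast]=9≠0 swap→a[1]=9 → slow++,fast++
(s=2,f=3) a[fast]=0 → fast++
(s=2,f=4) a[fast]=0 → fast++
(s=2,f=5) a[fast]=1≠0 swap→a[2]=1 → slow++,fast++
(s=3,f=6) a[fast]=0 → fast++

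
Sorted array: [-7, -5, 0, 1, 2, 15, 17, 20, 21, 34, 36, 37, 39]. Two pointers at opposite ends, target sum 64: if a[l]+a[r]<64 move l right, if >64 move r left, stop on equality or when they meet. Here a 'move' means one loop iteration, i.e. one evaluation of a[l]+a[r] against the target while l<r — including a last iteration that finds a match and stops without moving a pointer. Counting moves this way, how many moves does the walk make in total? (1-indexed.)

[1,13] -7+39=32 <64 → l++
[2,13] -5+39=34 <64 → l++
[3,13] 0+39=39 <64 → l++
[4,13] 1+39=40 <64 → l++
[5,13] 2+39=41 <64 → l++
[6,13] 15+39=54 <64 → l++
[7,13] 17+39=56 <64 → l++
[8,13] 20+39=59 <64 → l++
[9,13] 21+39=60 <64 → l++
[10,13] 34+39=73 >64 → r--
[10,12] 34+37=71 >64 → r--
[10,11] 34+36=70 >64 → r--

12 moves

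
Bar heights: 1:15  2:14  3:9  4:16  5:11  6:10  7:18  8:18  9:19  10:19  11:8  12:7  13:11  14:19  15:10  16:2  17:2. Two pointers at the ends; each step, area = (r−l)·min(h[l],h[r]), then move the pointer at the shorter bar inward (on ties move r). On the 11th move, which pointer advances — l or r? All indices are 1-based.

l

[1,17] min(15,2)*16=32 best=32 * → r--
[1,16] min(15,2)*15=30 best=32 → r--
[1,15] min(15,10)*14=140 best=140 * → r--
[1,14] min(15,19)*13=195 best=195 * → l++
[2,14] min(14,19)*12=168 best=195 → l++
[3,14] min(9,19)*11=99 best=195 → l++
[4,14] min(16,19)*10=160 best=195 → l++
[5,14] min(11,19)*9=99 best=195 → l++
[6,14] min(10,19)*8=80 best=195 → l++
[7,14] min(18,19)*7=126 best=195 → l++
[8,14] min(18,19)*6=108 best=195 → l++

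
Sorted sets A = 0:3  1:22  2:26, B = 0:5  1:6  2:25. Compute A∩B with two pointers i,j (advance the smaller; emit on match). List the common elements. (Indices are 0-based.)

i=0 j=0: 3<5, i++
i=1 j=0: 22>5, j++
i=1 j=1: 22>6, j++
i=1 j=2: 22<25, i++
i=2 j=2: 26>25, j++

intersection = []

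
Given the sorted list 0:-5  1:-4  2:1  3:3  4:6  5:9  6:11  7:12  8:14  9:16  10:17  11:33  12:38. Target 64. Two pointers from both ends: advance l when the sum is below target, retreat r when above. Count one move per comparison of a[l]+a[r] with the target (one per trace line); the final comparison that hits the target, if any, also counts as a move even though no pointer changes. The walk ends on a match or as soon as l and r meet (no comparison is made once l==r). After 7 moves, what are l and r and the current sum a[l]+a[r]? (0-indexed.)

l=7, r=12, sum=50

[0,12] -5+38=33 <64 → l++
[1,12] -4+38=34 <64 → l++
[2,12] 1+38=39 <64 → l++
[3,12] 3+38=41 <64 → l++
[4,12] 6+38=44 <64 → l++
[5,12] 9+38=47 <64 → l++
[6,12] 11+38=49 <64 → l++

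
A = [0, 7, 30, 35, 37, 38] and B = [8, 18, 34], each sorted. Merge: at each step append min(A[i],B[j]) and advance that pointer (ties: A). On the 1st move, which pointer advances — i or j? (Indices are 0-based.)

[i=0,j=0] A[i]=0<=B[j]=8 take 0 → i++

i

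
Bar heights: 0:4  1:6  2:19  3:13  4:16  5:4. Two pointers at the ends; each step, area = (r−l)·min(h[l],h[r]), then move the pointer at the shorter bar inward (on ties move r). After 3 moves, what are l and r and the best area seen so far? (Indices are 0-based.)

l=2, r=4, best area=20

[0,5] min(4,4)*5=20 best=20 * → r--
[0,4] min(4,16)*4=16 best=20 → l++
[1,4] min(6,16)*3=18 best=20 → l++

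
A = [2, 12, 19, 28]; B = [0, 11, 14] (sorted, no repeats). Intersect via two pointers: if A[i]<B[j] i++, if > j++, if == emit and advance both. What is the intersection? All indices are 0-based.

intersection = []

[i=0,j=0] 2>0 → j++
[i=0,j=1] 2<11 → i++
[i=1,j=1] 12>11 → j++
[i=1,j=2] 12<14 → i++
[i=2,j=2] 19>14 → j++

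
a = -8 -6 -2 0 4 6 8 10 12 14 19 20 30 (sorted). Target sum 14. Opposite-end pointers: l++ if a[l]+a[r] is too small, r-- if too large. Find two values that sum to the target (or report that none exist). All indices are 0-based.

l=0 r=12: -8+30=22 >14, r--
l=0 r=11: -8+20=12 <14, l++
l=1 r=11: -6+20=14, found

(-6, 20)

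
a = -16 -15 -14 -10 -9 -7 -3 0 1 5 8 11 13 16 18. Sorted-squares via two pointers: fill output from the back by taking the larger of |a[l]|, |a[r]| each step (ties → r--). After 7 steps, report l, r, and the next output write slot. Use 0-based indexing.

l=3, r=10, next write slot=7

[0,14] |-16|<=|18| out[14]=324 → r--
[0,13] |-16|<=|16| out[13]=256 → r--
[0,12] |-16|>|13| out[12]=256 → l++
[1,12] |-15|>|13| out[11]=225 → l++
[2,12] |-14|>|13| out[10]=196 → l++
[3,12] |-10|<=|13| out[9]=169 → r--
[3,11] |-10|<=|11| out[8]=121 → r--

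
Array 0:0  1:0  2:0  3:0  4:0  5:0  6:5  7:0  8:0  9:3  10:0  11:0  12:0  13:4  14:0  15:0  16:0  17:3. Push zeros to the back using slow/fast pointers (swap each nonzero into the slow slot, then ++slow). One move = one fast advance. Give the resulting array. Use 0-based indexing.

(s=0,f=0) a[fast]=0 → fast++
(s=0,f=1) a[fast]=0 → fast++
(s=0,f=2) a[fast]=0 → fast++
(s=0,f=3) a[fast]=0 → fast++
(s=0,f=4) a[fast]=0 → fast++
(s=0,f=5) a[fast]=0 → fast++
(s=0,f=6) a[fast]=5≠0 swap→a[0]=5 → slow++,fast++
(s=1,f=7) a[fast]=0 → fast++
(s=1,f=8) a[fast]=0 → fast++
(s=1,f=9) a[fast]=3≠0 swap→a[1]=3 → slow++,fast++
(s=2,f=10) a[fast]=0 → fast++
(s=2,f=11) a[fast]=0 → fast++
(s=2,f=12) a[fast]=0 → fast++
(s=2,f=13) a[fast]=4≠0 swap→a[2]=4 → slow++,fast++
(s=3,f=14) a[fast]=0 → fast++
(s=3,f=15) a[fast]=0 → fast++
(s=3,f=16) a[fast]=0 → fast++
(s=3,f=17) a[fast]=3≠0 swap→a[3]=3 → slow++,fast++

[5, 3, 4, 3, 0, 0, 0, 0, 0, 0, 0, 0, 0, 0, 0, 0, 0, 0]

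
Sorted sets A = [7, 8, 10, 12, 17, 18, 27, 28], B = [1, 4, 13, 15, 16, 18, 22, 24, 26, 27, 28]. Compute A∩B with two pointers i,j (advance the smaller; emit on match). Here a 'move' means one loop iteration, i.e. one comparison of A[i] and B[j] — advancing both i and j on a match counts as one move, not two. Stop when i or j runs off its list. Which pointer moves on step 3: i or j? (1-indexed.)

[i=1,j=1] 7>1 → j++
[i=1,j=2] 7>4 → j++
[i=1,j=3] 7<13 → i++

i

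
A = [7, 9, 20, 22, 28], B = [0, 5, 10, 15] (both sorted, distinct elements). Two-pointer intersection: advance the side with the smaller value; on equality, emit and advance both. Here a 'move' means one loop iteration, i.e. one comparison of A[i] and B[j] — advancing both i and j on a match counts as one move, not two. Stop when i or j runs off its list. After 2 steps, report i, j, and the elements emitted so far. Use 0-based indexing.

[i=0,j=0] 7>0 → j++
[i=0,j=1] 7>5 → j++

i=0, j=2, emitted=[]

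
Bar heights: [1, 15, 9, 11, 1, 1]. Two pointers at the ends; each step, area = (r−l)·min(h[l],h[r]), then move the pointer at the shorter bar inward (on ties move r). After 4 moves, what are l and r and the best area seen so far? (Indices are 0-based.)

[0,5] min(1,1)*5=5 best=5 * → r--
[0,4] min(1,1)*4=4 best=5 → r--
[0,3] min(1,11)*3=3 best=5 → l++
[1,3] min(15,11)*2=22 best=22 * → r--

l=1, r=2, best area=22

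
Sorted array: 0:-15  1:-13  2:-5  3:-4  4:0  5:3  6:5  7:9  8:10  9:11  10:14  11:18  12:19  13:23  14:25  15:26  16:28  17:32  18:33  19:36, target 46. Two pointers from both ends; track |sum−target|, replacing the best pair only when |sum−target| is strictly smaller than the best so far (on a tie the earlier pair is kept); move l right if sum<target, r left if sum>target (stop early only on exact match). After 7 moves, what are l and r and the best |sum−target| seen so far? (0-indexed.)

[0,19] -15+36=21 d=25 * → l++
[1,19] -13+36=23 d=23 * → l++
[2,19] -5+36=31 d=15 * → l++
[3,19] -4+36=32 d=14 * → l++
[4,19] 0+36=36 d=10 * → l++
[5,19] 3+36=39 d=7 * → l++
[6,19] 5+36=41 d=5 * → l++

l=7, r=19, best |Δ|=5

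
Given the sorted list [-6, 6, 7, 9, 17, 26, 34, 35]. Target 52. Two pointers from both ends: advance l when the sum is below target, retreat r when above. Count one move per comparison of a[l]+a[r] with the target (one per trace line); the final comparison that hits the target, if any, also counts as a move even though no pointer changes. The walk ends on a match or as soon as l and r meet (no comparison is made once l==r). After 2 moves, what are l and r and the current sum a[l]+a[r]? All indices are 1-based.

l=3, r=8, sum=42

l=1 r=8: -6+35=29 <52, l++
l=2 r=8: 6+35=41 <52, l++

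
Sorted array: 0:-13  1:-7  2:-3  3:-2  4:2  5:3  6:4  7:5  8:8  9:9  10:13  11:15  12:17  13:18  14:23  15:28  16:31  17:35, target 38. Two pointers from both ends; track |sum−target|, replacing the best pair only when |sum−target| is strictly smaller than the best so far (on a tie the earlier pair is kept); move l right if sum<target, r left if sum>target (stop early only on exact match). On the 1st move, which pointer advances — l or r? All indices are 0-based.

l=0 r=17: -13+35=22 d=16 *, l++

l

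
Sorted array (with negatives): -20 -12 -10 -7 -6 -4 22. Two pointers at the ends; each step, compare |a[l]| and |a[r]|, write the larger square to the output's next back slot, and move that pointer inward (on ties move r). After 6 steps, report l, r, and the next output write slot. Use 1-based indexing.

l=6, r=6, next write slot=1

[1,7] |-20|<=|22| out[7]=484 → r--
[1,6] |-20|>|-4| out[6]=400 → l++
[2,6] |-12|>|-4| out[5]=144 → l++
[3,6] |-10|>|-4| out[4]=100 → l++
[4,6] |-7|>|-4| out[3]=49 → l++
[5,6] |-6|>|-4| out[2]=36 → l++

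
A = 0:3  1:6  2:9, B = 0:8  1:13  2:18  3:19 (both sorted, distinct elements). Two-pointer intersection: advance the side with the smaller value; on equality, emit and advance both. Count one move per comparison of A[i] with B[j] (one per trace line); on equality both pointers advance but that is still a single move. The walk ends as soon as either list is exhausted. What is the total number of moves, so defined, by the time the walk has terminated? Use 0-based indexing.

i=0 j=0: 3<8, i++
i=1 j=0: 6<8, i++
i=2 j=0: 9>8, j++
i=2 j=1: 9<13, i++

4 moves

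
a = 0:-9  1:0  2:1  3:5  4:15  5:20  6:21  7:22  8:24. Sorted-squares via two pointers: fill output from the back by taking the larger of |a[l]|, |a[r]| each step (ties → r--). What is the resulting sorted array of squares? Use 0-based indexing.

l=0 r=8: |-9|<=|24| out[8]=576, r--
l=0 r=7: |-9|<=|22| out[7]=484, r--
l=0 r=6: |-9|<=|21| out[6]=441, r--
l=0 r=5: |-9|<=|20| out[5]=400, r--
l=0 r=4: |-9|<=|15| out[4]=225, r--
l=0 r=3: |-9|>|5| out[3]=81, l++
l=1 r=3: |0|<=|5| out[2]=25, r--
l=1 r=2: |0|<=|1| out[1]=1, r--
l=1 r=1: |0|<=|0| out[0]=0, r--

[0, 1, 25, 81, 225, 400, 441, 484, 576]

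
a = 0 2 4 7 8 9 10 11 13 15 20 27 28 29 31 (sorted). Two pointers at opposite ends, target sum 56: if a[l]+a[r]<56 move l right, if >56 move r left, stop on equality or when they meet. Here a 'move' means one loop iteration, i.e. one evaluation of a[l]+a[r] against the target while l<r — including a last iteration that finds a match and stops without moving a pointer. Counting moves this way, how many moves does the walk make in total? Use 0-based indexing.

l=0 r=14: 0+31=31 <56, l++
l=1 r=14: 2+31=33 <56, l++
l=2 r=14: 4+31=35 <56, l++
l=3 r=14: 7+31=38 <56, l++
l=4 r=14: 8+31=39 <56, l++
l=5 r=14: 9+31=40 <56, l++
l=6 r=14: 10+31=41 <56, l++
l=7 r=14: 11+31=42 <56, l++
l=8 r=14: 13+31=44 <56, l++
l=9 r=14: 15+31=46 <56, l++
l=10 r=14: 20+31=51 <56, l++
l=11 r=14: 27+31=58 >56, r--
l=11 r=13: 27+29=56, found

13 moves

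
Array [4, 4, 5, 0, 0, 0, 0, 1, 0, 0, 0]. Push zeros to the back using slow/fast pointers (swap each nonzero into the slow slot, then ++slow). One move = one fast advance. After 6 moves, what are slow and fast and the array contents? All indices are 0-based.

(s=0,f=0) a[fast]=4≠0 swap→a[0]=4 → slow++,fast++
(s=1,f=1) a[fast]=4≠0 swap→a[1]=4 → slow++,fast++
(s=2,f=2) a[fast]=5≠0 swap→a[2]=5 → slow++,fast++
(s=3,f=3) a[fast]=0 → fast++
(s=3,f=4) a[fast]=0 → fast++
(s=3,f=5) a[fast]=0 → fast++

slow=3, fast=6, a=[4, 4, 5, 0, 0, 0, 0, 1, 0, 0, 0]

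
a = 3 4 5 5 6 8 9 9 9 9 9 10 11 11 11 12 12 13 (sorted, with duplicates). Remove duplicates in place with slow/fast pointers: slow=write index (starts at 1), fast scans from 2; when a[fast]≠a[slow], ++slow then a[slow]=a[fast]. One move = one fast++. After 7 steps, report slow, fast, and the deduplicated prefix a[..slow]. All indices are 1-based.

slow=6, fast=9, prefix=[3, 4, 5, 6, 8, 9]

slow=1 fast=2: a[fast]=4≠a[slow]=3 write a[2]=4, slow++,fast++
slow=2 fast=3: a[fast]=5≠a[slow]=4 write a[3]=5, slow++,fast++
slow=3 fast=4: a[fast]=5=a[slow] dup, fast++
slow=3 fast=5: a[fast]=6≠a[slow]=5 write a[4]=6, slow++,fast++
slow=4 fast=6: a[fast]=8≠a[slow]=6 write a[5]=8, slow++,fast++
slow=5 fast=7: a[fast]=9≠a[slow]=8 write a[6]=9, slow++,fast++
slow=6 fast=8: a[fast]=9=a[slow] dup, fast++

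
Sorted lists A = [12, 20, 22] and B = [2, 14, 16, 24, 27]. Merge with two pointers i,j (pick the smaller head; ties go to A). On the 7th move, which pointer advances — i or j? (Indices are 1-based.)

[i=1,j=1] A[i]=12>B[j]=2 take 2 → j++
[i=1,j=2] A[i]=12<=B[j]=14 take 12 → i++
[i=2,j=2] A[i]=20>B[j]=14 take 14 → j++
[i=2,j=3] A[i]=20>B[j]=16 take 16 → j++
[i=2,j=4] A[i]=20<=B[j]=24 take 20 → i++
[i=3,j=4] A[i]=22<=B[j]=24 take 22 → i++
[i=4,j=4] A done, take B[j]=24 → j++

j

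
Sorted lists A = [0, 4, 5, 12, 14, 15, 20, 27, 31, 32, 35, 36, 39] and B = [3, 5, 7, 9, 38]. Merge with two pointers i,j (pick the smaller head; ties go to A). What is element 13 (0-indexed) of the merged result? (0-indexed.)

merged[13] = 32

[i=0,j=0] A[i]=0<=B[j]=3 take 0 → i++
[i=1,j=0] A[i]=4>B[j]=3 take 3 → j++
[i=1,j=1] A[i]=4<=B[j]=5 take 4 → i++
[i=2,j=1] A[i]=5<=B[j]=5 take 5 → i++
[i=3,j=1] A[i]=12>B[j]=5 take 5 → j++
[i=3,j=2] A[i]=12>B[j]=7 take 7 → j++
[i=3,j=3] A[i]=12>B[j]=9 take 9 → j++
[i=3,j=4] A[i]=12<=B[j]=38 take 12 → i++
[i=4,j=4] A[i]=14<=B[j]=38 take 14 → i++
[i=5,j=4] A[i]=15<=B[j]=38 take 15 → i++
[i=6,j=4] A[i]=20<=B[j]=38 take 20 → i++
[i=7,j=4] A[i]=27<=B[j]=38 take 27 → i++
[i=8,j=4] A[i]=31<=B[j]=38 take 31 → i++
[i=9,j=4] A[i]=32<=B[j]=38 take 32 → i++
[i=10,j=4] A[i]=35<=B[j]=38 take 35 → i++
[i=11,j=4] A[i]=36<=B[j]=38 take 36 → i++
[i=12,j=4] A[i]=39>B[j]=38 take 38 → j++
[i=12,j=5] B done, take A[i]=39 → i++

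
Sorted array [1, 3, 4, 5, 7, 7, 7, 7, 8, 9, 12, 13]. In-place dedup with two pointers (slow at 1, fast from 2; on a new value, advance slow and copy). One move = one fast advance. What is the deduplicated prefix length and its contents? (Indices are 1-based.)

(s=1,f=2) a[fast]=3≠a[slow]=1 write a[2]=3 → slow++,fast++
(s=2,f=3) a[fast]=4≠a[slow]=3 write a[3]=4 → slow++,fast++
(s=3,f=4) a[fast]=5≠a[slow]=4 write a[4]=5 → slow++,fast++
(s=4,f=5) a[fast]=7≠a[slow]=5 write a[5]=7 → slow++,fast++
(s=5,f=6) a[fast]=7=a[slow] dup → fast++
(s=5,f=7) a[fast]=7=a[slow] dup → fast++
(s=5,f=8) a[fast]=7=a[slow] dup → fast++
(s=5,f=9) a[fast]=8≠a[slow]=7 write a[6]=8 → slow++,fast++
(s=6,f=10) a[fast]=9≠a[slow]=8 write a[7]=9 → slow++,fast++
(s=7,f=11) a[fast]=12≠a[slow]=9 write a[8]=12 → slow++,fast++
(s=8,f=12) a[fast]=13≠a[slow]=12 write a[9]=13 → slow++,fast++

length 9; prefix = [1, 3, 4, 5, 7, 8, 9, 12, 13]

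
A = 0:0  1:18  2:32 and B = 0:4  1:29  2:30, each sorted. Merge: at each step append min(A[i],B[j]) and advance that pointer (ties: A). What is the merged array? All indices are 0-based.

i=0 j=0: A[i]=0<=B[j]=4 take 0, i++
i=1 j=0: A[i]=18>B[j]=4 take 4, j++
i=1 j=1: A[i]=18<=B[j]=29 take 18, i++
i=2 j=1: A[i]=32>B[j]=29 take 29, j++
i=2 j=2: A[i]=32>B[j]=30 take 30, j++
i=2 j=3: B done, take A[i]=32, i++

[0, 4, 18, 29, 30, 32]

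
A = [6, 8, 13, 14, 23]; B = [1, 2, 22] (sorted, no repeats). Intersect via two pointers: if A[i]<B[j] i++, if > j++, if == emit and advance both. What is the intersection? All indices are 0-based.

intersection = []

i=0 j=0: 6>1, j++
i=0 j=1: 6>2, j++
i=0 j=2: 6<22, i++
i=1 j=2: 8<22, i++
i=2 j=2: 13<22, i++
i=3 j=2: 14<22, i++
i=4 j=2: 23>22, j++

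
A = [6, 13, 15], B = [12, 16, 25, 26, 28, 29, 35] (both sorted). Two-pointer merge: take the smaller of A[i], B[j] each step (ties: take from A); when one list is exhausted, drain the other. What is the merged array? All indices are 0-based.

i=0 j=0: A[i]=6<=B[j]=12 take 6, i++
i=1 j=0: A[i]=13>B[j]=12 take 12, j++
i=1 j=1: A[i]=13<=B[j]=16 take 13, i++
i=2 j=1: A[i]=15<=B[j]=16 take 15, i++
i=3 j=1: A done, take B[j]=16, j++
i=3 j=2: A done, take B[j]=25, j++
i=3 j=3: A done, take B[j]=26, j++
i=3 j=4: A done, take B[j]=28, j++
i=3 j=5: A done, take B[j]=29, j++
i=3 j=6: A done, take B[j]=35, j++

[6, 12, 13, 15, 16, 25, 26, 28, 29, 35]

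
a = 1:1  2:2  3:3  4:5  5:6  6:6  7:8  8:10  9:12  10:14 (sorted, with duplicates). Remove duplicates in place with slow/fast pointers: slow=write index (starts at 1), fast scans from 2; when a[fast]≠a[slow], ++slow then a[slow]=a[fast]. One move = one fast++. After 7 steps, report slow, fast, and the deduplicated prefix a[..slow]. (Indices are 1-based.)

slow=7, fast=9, prefix=[1, 2, 3, 5, 6, 8, 10]

slow=1 fast=2: a[fast]=2≠a[slow]=1 write a[2]=2, slow++,fast++
slow=2 fast=3: a[fast]=3≠a[slow]=2 write a[3]=3, slow++,fast++
slow=3 fast=4: a[fast]=5≠a[slow]=3 write a[4]=5, slow++,fast++
slow=4 fast=5: a[fast]=6≠a[slow]=5 write a[5]=6, slow++,fast++
slow=5 fast=6: a[fast]=6=a[slow] dup, fast++
slow=5 fast=7: a[fast]=8≠a[slow]=6 write a[6]=8, slow++,fast++
slow=6 fast=8: a[fast]=10≠a[slow]=8 write a[7]=10, slow++,fast++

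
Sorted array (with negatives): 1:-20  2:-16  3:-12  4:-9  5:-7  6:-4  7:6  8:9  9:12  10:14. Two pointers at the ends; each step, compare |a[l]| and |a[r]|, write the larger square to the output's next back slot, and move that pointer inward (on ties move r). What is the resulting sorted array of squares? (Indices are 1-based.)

[16, 36, 49, 81, 81, 144, 144, 196, 256, 400]

[1,10] |-20|>|14| out[10]=400 → l++
[2,10] |-16|>|14| out[9]=256 → l++
[3,10] |-12|<=|14| out[8]=196 → r--
[3,9] |-12|<=|12| out[7]=144 → r--
[3,8] |-12|>|9| out[6]=144 → l++
[4,8] |-9|<=|9| out[5]=81 → r--
[4,7] |-9|>|6| out[4]=81 → l++
[5,7] |-7|>|6| out[3]=49 → l++
[6,7] |-4|<=|6| out[2]=36 → r--
[6,6] |-4|<=|-4| out[1]=16 → r--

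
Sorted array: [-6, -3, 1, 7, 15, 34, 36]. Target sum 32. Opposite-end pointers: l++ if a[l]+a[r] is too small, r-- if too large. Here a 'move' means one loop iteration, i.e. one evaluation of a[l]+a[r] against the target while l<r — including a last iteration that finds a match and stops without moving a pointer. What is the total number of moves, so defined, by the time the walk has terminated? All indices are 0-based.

6 moves

l=0 r=6: -6+36=30 <32, l++
l=1 r=6: -3+36=33 >32, r--
l=1 r=5: -3+34=31 <32, l++
l=2 r=5: 1+34=35 >32, r--
l=2 r=4: 1+15=16 <32, l++
l=3 r=4: 7+15=22 <32, l++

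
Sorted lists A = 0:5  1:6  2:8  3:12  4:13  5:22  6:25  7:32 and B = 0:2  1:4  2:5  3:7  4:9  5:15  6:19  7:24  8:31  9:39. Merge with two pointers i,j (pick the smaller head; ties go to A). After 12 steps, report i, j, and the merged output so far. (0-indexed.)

[i=0,j=0] A[i]=5>B[j]=2 take 2 → j++
[i=0,j=1] A[i]=5>B[j]=4 take 4 → j++
[i=0,j=2] A[i]=5<=B[j]=5 take 5 → i++
[i=1,j=2] A[i]=6>B[j]=5 take 5 → j++
[i=1,j=3] A[i]=6<=B[j]=7 take 6 → i++
[i=2,j=3] A[i]=8>B[j]=7 take 7 → j++
[i=2,j=4] A[i]=8<=B[j]=9 take 8 → i++
[i=3,j=4] A[i]=12>B[j]=9 take 9 → j++
[i=3,j=5] A[i]=12<=B[j]=15 take 12 → i++
[i=4,j=5] A[i]=13<=B[j]=15 take 13 → i++
[i=5,j=5] A[i]=22>B[j]=15 take 15 → j++
[i=5,j=6] A[i]=22>B[j]=19 take 19 → j++

i=5, j=7, merged so far=[2, 4, 5, 5, 6, 7, 8, 9, 12, 13, 15, 19]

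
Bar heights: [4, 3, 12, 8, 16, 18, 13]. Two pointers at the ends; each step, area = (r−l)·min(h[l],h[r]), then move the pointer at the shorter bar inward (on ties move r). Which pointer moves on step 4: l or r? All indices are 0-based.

[0,6] min(4,13)*6=24 best=24 * → l++
[1,6] min(3,13)*5=15 best=24 → l++
[2,6] min(12,13)*4=48 best=48 * → l++
[3,6] min(8,13)*3=24 best=48 → l++

l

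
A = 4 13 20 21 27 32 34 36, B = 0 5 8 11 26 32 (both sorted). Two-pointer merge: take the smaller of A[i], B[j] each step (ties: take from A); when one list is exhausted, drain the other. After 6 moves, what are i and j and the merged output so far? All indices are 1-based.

i=3, j=5, merged so far=[0, 4, 5, 8, 11, 13]

i=1 j=1: A[i]=4>B[j]=0 take 0, j++
i=1 j=2: A[i]=4<=B[j]=5 take 4, i++
i=2 j=2: A[i]=13>B[j]=5 take 5, j++
i=2 j=3: A[i]=13>B[j]=8 take 8, j++
i=2 j=4: A[i]=13>B[j]=11 take 11, j++
i=2 j=5: A[i]=13<=B[j]=26 take 13, i++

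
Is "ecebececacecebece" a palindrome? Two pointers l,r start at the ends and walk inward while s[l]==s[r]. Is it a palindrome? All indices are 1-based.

[1,17] 'e'=='e' → l++,r--
[2,16] 'c'=='c' → l++,r--
[3,15] 'e'=='e' → l++,r--
[4,14] 'b'=='b' → l++,r--
[5,13] 'e'=='e' → l++,r--
[6,12] 'c'=='c' → l++,r--
[7,11] 'e'=='e' → l++,r--
[8,10] 'c'=='c' → l++,r--

palindrome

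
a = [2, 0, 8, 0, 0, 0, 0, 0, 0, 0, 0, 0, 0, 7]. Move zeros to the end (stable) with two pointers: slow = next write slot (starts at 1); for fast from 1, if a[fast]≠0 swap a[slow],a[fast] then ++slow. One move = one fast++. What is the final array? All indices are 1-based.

[2, 8, 7, 0, 0, 0, 0, 0, 0, 0, 0, 0, 0, 0]

(s=1,f=1) a[fast]=2≠0 swap→a[1]=2 → slow++,fast++
(s=2,f=2) a[fast]=0 → fast++
(s=2,f=3) a[fast]=8≠0 swap→a[2]=8 → slow++,fast++
(s=3,f=4) a[fast]=0 → fast++
(s=3,f=5) a[fast]=0 → fast++
(s=3,f=6) a[fast]=0 → fast++
(s=3,f=7) a[fast]=0 → fast++
(s=3,f=8) a[fast]=0 → fast++
(s=3,f=9) a[fast]=0 → fast++
(s=3,f=10) a[fast]=0 → fast++
(s=3,f=11) a[fast]=0 → fast++
(s=3,f=12) a[fast]=0 → fast++
(s=3,f=13) a[fast]=0 → fast++
(s=3,f=14) a[fast]=7≠0 swap→a[3]=7 → slow++,fast++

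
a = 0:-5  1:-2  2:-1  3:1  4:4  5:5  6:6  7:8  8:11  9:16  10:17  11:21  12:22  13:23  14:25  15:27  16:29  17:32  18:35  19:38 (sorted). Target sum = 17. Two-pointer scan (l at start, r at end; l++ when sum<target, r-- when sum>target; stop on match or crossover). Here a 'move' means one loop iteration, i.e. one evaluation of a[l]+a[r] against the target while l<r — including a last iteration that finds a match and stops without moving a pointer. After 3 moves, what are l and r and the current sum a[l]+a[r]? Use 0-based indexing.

l=0, r=16, sum=24

[0,19] -5+38=33 >17 → r--
[0,18] -5+35=30 >17 → r--
[0,17] -5+32=27 >17 → r--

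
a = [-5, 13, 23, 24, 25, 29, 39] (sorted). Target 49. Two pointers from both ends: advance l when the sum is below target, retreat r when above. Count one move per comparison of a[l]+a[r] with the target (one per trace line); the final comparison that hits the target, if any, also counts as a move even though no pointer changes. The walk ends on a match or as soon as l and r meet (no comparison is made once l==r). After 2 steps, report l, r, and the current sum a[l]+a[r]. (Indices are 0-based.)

l=0 r=6: -5+39=34 <49, l++
l=1 r=6: 13+39=52 >49, r--

l=1, r=5, sum=42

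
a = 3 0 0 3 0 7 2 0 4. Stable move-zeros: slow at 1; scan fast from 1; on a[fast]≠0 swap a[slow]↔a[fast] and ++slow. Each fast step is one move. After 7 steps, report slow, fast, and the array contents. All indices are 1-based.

(s=1,f=1) a[fast]=3≠0 swap→a[1]=3 → slow++,fast++
(s=2,f=2) a[fast]=0 → fast++
(s=2,f=3) a[fast]=0 → fast++
(s=2,f=4) a[fast]=3≠0 swap→a[2]=3 → slow++,fast++
(s=3,f=5) a[fast]=0 → fast++
(s=3,f=6) a[fast]=7≠0 swap→a[3]=7 → slow++,fast++
(s=4,f=7) a[fast]=2≠0 swap→a[4]=2 → slow++,fast++

slow=5, fast=8, a=[3, 3, 7, 2, 0, 0, 0, 0, 4]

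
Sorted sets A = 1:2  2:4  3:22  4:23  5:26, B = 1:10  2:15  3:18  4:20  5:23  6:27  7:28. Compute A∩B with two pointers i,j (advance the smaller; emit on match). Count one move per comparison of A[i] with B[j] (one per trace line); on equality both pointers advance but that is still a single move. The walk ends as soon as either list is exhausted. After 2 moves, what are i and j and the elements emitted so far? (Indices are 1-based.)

[i=1,j=1] 2<10 → i++
[i=2,j=1] 4<10 → i++

i=3, j=1, emitted=[]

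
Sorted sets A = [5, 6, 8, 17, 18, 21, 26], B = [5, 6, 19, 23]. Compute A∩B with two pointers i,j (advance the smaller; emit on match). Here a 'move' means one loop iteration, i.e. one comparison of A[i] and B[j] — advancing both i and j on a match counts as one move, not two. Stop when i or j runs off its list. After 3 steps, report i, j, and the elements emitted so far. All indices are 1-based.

i=1 j=1: 5==5 emit, i++,j++
i=2 j=2: 6==6 emit, i++,j++
i=3 j=3: 8<19, i++

i=4, j=3, emitted=[5, 6]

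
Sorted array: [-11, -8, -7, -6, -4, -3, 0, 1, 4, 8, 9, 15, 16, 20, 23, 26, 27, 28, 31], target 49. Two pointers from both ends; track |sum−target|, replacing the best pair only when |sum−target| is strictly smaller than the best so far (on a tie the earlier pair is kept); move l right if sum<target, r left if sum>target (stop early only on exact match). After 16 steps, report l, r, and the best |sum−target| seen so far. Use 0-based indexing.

l=14, r=16, best |Δ|=1

l=0 r=18: -11+31=20 d=29 *, l++
l=1 r=18: -8+31=23 d=26 *, l++
l=2 r=18: -7+31=24 d=25 *, l++
l=3 r=18: -6+31=25 d=24 *, l++
l=4 r=18: -4+31=27 d=22 *, l++
l=5 r=18: -3+31=28 d=21 *, l++
l=6 r=18: 0+31=31 d=18 *, l++
l=7 r=18: 1+31=32 d=17 *, l++
l=8 r=18: 4+31=35 d=14 *, l++
l=9 r=18: 8+31=39 d=10 *, l++
l=10 r=18: 9+31=40 d=9 *, l++
l=11 r=18: 15+31=46 d=3 *, l++
l=12 r=18: 16+31=47 d=2 *, l++
l=13 r=18: 20+31=51 d=2, r--
l=13 r=17: 20+28=48 d=1 *, l++
l=14 r=17: 23+28=51 d=2, r--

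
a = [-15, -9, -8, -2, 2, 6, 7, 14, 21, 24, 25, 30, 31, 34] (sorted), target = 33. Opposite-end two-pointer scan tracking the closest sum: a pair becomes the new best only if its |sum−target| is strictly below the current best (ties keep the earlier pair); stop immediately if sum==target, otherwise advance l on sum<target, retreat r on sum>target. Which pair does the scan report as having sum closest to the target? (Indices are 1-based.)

[1,14] -15+34=19 d=14 * → l++
[2,14] -9+34=25 d=8 * → l++
[3,14] -8+34=26 d=7 * → l++
[4,14] -2+34=32 d=1 * → l++
[5,14] 2+34=36 d=3 → r--
[5,13] 2+31=33 d=0 * → stop

pair (2, 31) with sum 33 (|Δ|=0)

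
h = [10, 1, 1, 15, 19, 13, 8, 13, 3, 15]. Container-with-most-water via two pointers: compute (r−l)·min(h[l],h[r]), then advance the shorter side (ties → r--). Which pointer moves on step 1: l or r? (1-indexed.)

l

l=1 r=10: min(10,15)*9=90 best=90 *, l++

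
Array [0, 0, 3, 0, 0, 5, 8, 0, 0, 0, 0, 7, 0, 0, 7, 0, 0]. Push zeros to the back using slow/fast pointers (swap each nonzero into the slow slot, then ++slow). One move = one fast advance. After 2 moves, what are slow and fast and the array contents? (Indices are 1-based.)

(s=1,f=1) a[fast]=0 → fast++
(s=1,f=2) a[fast]=0 → fast++

slow=1, fast=3, a=[0, 0, 3, 0, 0, 5, 8, 0, 0, 0, 0, 7, 0, 0, 7, 0, 0]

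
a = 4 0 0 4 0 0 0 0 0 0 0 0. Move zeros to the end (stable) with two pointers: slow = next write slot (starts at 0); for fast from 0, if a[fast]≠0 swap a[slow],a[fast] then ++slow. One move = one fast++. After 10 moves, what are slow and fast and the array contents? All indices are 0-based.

slow=0 fast=0: a[fast]=4≠0 swap→a[0]=4, slow++,fast++
slow=1 fast=1: a[fast]=0, fast++
slow=1 fast=2: a[fast]=0, fast++
slow=1 fast=3: a[fast]=4≠0 swap→a[1]=4, slow++,fast++
slow=2 fast=4: a[fast]=0, fast++
slow=2 fast=5: a[fast]=0, fast++
slow=2 fast=6: a[fast]=0, fast++
slow=2 fast=7: a[fast]=0, fast++
slow=2 fast=8: a[fast]=0, fast++
slow=2 fast=9: a[fast]=0, fast++

slow=2, fast=10, a=[4, 4, 0, 0, 0, 0, 0, 0, 0, 0, 0, 0]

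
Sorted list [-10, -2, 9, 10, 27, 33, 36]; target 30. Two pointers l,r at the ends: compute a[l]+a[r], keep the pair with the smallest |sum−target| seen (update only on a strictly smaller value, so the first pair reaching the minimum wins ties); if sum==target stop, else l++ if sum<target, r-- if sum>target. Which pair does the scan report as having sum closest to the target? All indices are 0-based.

pair (-2, 33) with sum 31 (|Δ|=1)

l=0 r=6: -10+36=26 d=4 *, l++
l=1 r=6: -2+36=34 d=4, r--
l=1 r=5: -2+33=31 d=1 *, r--
l=1 r=4: -2+27=25 d=5, l++
l=2 r=4: 9+27=36 d=6, r--
l=2 r=3: 9+10=19 d=11, l++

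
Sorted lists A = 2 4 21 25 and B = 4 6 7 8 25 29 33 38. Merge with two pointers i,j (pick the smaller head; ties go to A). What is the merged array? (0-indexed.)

i=0 j=0: A[i]=2<=B[j]=4 take 2, i++
i=1 j=0: A[i]=4<=B[j]=4 take 4, i++
i=2 j=0: A[i]=21>B[j]=4 take 4, j++
i=2 j=1: A[i]=21>B[j]=6 take 6, j++
i=2 j=2: A[i]=21>B[j]=7 take 7, j++
i=2 j=3: A[i]=21>B[j]=8 take 8, j++
i=2 j=4: A[i]=21<=B[j]=25 take 21, i++
i=3 j=4: A[i]=25<=B[j]=25 take 25, i++
i=4 j=4: A done, take B[j]=25, j++
i=4 j=5: A done, take B[j]=29, j++
i=4 j=6: A done, take B[j]=33, j++
i=4 j=7: A done, take B[j]=38, j++

[2, 4, 4, 6, 7, 8, 21, 25, 25, 29, 33, 38]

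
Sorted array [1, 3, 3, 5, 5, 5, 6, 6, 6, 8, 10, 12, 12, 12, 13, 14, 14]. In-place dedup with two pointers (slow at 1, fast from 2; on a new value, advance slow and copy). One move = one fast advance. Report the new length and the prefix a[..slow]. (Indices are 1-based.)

length 9; prefix = [1, 3, 5, 6, 8, 10, 12, 13, 14]

(s=1,f=2) a[fast]=3≠a[slow]=1 write a[2]=3 → slow++,fast++
(s=2,f=3) a[fast]=3=a[slow] dup → fast++
(s=2,f=4) a[fast]=5≠a[slow]=3 write a[3]=5 → slow++,fast++
(s=3,f=5) a[fast]=5=a[slow] dup → fast++
(s=3,f=6) a[fast]=5=a[slow] dup → fast++
(s=3,f=7) a[fast]=6≠a[slow]=5 write a[4]=6 → slow++,fast++
(s=4,f=8) a[fast]=6=a[slow] dup → fast++
(s=4,f=9) a[fast]=6=a[slow] dup → fast++
(s=4,f=10) a[fast]=8≠a[slow]=6 write a[5]=8 → slow++,fast++
(s=5,f=11) a[fast]=10≠a[slow]=8 write a[6]=10 → slow++,fast++
(s=6,f=12) a[fast]=12≠a[slow]=10 write a[7]=12 → slow++,fast++
(s=7,f=13) a[fast]=12=a[slow] dup → fast++
(s=7,f=14) a[fast]=12=a[slow] dup → fast++
(s=7,f=15) a[fast]=13≠a[slow]=12 write a[8]=13 → slow++,fast++
(s=8,f=16) a[fast]=14≠a[slow]=13 write a[9]=14 → slow++,fast++
(s=9,f=17) a[fast]=14=a[slow] dup → fast++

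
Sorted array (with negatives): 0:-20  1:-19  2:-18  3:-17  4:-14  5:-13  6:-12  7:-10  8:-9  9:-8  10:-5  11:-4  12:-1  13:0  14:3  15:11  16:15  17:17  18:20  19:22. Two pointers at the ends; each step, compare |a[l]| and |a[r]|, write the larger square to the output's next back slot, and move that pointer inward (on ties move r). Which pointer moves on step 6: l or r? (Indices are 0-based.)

r

l=0 r=19: |-20|<=|22| out[19]=484, r--
l=0 r=18: |-20|<=|20| out[18]=400, r--
l=0 r=17: |-20|>|17| out[17]=400, l++
l=1 r=17: |-19|>|17| out[16]=361, l++
l=2 r=17: |-18|>|17| out[15]=324, l++
l=3 r=17: |-17|<=|17| out[14]=289, r--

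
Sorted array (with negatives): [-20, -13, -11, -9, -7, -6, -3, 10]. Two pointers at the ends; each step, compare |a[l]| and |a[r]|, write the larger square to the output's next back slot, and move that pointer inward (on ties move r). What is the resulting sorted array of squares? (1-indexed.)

l=1 r=8: |-20|>|10| out[8]=400, l++
l=2 r=8: |-13|>|10| out[7]=169, l++
l=3 r=8: |-11|>|10| out[6]=121, l++
l=4 r=8: |-9|<=|10| out[5]=100, r--
l=4 r=7: |-9|>|-3| out[4]=81, l++
l=5 r=7: |-7|>|-3| out[3]=49, l++
l=6 r=7: |-6|>|-3| out[2]=36, l++
l=7 r=7: |-3|<=|-3| out[1]=9, r--

[9, 36, 49, 81, 100, 121, 169, 400]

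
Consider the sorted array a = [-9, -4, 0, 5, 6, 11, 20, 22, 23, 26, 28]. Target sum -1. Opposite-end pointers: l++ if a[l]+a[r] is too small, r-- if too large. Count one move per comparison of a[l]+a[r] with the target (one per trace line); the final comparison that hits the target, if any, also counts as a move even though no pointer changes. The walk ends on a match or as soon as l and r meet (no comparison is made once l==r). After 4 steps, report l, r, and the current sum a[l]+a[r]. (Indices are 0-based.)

l=0, r=6, sum=11

l=0 r=10: -9+28=19 >-1, r--
l=0 r=9: -9+26=17 >-1, r--
l=0 r=8: -9+23=14 >-1, r--
l=0 r=7: -9+22=13 >-1, r--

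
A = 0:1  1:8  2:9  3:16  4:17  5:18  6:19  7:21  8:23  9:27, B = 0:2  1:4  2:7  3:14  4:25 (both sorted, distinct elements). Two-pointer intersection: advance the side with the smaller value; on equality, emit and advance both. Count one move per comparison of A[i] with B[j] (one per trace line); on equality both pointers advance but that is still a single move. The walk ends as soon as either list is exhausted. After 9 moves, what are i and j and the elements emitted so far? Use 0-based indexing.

i=5, j=4, emitted=[]

[i=0,j=0] 1<2 → i++
[i=1,j=0] 8>2 → j++
[i=1,j=1] 8>4 → j++
[i=1,j=2] 8>7 → j++
[i=1,j=3] 8<14 → i++
[i=2,j=3] 9<14 → i++
[i=3,j=3] 16>14 → j++
[i=3,j=4] 16<25 → i++
[i=4,j=4] 17<25 → i++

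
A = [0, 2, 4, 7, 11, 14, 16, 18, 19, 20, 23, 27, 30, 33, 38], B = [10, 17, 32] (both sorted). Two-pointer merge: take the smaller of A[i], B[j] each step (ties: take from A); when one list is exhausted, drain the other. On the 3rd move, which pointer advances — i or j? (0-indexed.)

i

[i=0,j=0] A[i]=0<=B[j]=10 take 0 → i++
[i=1,j=0] A[i]=2<=B[j]=10 take 2 → i++
[i=2,j=0] A[i]=4<=B[j]=10 take 4 → i++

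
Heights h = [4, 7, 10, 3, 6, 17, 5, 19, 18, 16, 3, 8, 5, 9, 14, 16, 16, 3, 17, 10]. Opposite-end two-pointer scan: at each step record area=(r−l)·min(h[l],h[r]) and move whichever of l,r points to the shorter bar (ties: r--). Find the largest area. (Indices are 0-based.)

max area = 221

[0,19] min(4,10)*19=76 best=76 * → l++
[1,19] min(7,10)*18=126 best=126 * → l++
[2,19] min(10,10)*17=170 best=170 * → r--
[2,18] min(10,17)*16=160 best=170 → l++
[3,18] min(3,17)*15=45 best=170 → l++
[4,18] min(6,17)*14=84 best=170 → l++
[5,18] min(17,17)*13=221 best=221 * → r--
[5,17] min(17,3)*12=36 best=221 → r--
[5,16] min(17,16)*11=176 best=221 → r--
[5,15] min(17,16)*10=160 best=221 → r--
[5,14] min(17,14)*9=126 best=221 → r--
[5,13] min(17,9)*8=72 best=221 → r--
[5,12] min(17,5)*7=35 best=221 → r--
[5,11] min(17,8)*6=48 best=221 → r--
[5,10] min(17,3)*5=15 best=221 → r--
[5,9] min(17,16)*4=64 best=221 → r--
[5,8] min(17,18)*3=51 best=221 → l++
[6,8] min(5,18)*2=10 best=221 → l++
[7,8] min(19,18)*1=18 best=221 → r--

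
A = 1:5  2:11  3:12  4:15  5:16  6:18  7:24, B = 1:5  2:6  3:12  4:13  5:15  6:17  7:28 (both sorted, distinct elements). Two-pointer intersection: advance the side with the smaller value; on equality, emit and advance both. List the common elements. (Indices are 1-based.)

intersection = [5, 12, 15]

[i=1,j=1] 5==5 emit → i++,j++
[i=2,j=2] 11>6 → j++
[i=2,j=3] 11<12 → i++
[i=3,j=3] 12==12 emit → i++,j++
[i=4,j=4] 15>13 → j++
[i=4,j=5] 15==15 emit → i++,j++
[i=5,j=6] 16<17 → i++
[i=6,j=6] 18>17 → j++
[i=6,j=7] 18<28 → i++
[i=7,j=7] 24<28 → i++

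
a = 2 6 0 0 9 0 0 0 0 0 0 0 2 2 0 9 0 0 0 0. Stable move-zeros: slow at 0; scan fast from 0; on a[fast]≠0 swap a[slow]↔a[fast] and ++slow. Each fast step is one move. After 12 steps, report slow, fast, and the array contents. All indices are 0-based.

slow=0 fast=0: a[fast]=2≠0 swap→a[0]=2, slow++,fast++
slow=1 fast=1: a[fast]=6≠0 swap→a[1]=6, slow++,fast++
slow=2 fast=2: a[fast]=0, fast++
slow=2 fast=3: a[fast]=0, fast++
slow=2 fast=4: a[fast]=9≠0 swap→a[2]=9, slow++,fast++
slow=3 fast=5: a[fast]=0, fast++
slow=3 fast=6: a[fast]=0, fast++
slow=3 fast=7: a[fast]=0, fast++
slow=3 fast=8: a[fast]=0, fast++
slow=3 fast=9: a[fast]=0, fast++
slow=3 fast=10: a[fast]=0, fast++
slow=3 fast=11: a[fast]=0, fast++

slow=3, fast=12, a=[2, 6, 9, 0, 0, 0, 0, 0, 0, 0, 0, 0, 2, 2, 0, 9, 0, 0, 0, 0]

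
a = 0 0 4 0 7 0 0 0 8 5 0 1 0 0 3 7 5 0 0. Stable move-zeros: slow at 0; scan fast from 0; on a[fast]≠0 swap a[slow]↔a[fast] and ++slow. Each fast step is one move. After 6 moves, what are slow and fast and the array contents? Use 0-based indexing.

slow=2, fast=6, a=[4, 7, 0, 0, 0, 0, 0, 0, 8, 5, 0, 1, 0, 0, 3, 7, 5, 0, 0]

(s=0,f=0) a[fast]=0 → fast++
(s=0,f=1) a[fast]=0 → fast++
(s=0,f=2) a[fast]=4≠0 swap→a[0]=4 → slow++,fast++
(s=1,f=3) a[fast]=0 → fast++
(s=1,f=4) a[fast]=7≠0 swap→a[1]=7 → slow++,fast++
(s=2,f=5) a[fast]=0 → fast++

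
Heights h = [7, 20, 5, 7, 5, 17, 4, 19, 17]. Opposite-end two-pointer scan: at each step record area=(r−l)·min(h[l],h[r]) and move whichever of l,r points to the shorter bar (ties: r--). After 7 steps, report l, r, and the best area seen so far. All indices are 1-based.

l=2, r=3, best area=119

l=1 r=9: min(7,17)*8=56 best=56 *, l++
l=2 r=9: min(20,17)*7=119 best=119 *, r--
l=2 r=8: min(20,19)*6=114 best=119, r--
l=2 r=7: min(20,4)*5=20 best=119, r--
l=2 r=6: min(20,17)*4=68 best=119, r--
l=2 r=5: min(20,5)*3=15 best=119, r--
l=2 r=4: min(20,7)*2=14 best=119, r--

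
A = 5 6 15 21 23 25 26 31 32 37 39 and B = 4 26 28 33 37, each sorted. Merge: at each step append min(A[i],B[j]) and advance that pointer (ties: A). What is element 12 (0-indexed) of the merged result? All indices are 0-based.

merged[12] = 33

[i=0,j=0] A[i]=5>B[j]=4 take 4 → j++
[i=0,j=1] A[i]=5<=B[j]=26 take 5 → i++
[i=1,j=1] A[i]=6<=B[j]=26 take 6 → i++
[i=2,j=1] A[i]=15<=B[j]=26 take 15 → i++
[i=3,j=1] A[i]=21<=B[j]=26 take 21 → i++
[i=4,j=1] A[i]=23<=B[j]=26 take 23 → i++
[i=5,j=1] A[i]=25<=B[j]=26 take 25 → i++
[i=6,j=1] A[i]=26<=B[j]=26 take 26 → i++
[i=7,j=1] A[i]=31>B[j]=26 take 26 → j++
[i=7,j=2] A[i]=31>B[j]=28 take 28 → j++
[i=7,j=3] A[i]=31<=B[j]=33 take 31 → i++
[i=8,j=3] A[i]=32<=B[j]=33 take 32 → i++
[i=9,j=3] A[i]=37>B[j]=33 take 33 → j++
[i=9,j=4] A[i]=37<=B[j]=37 take 37 → i++
[i=10,j=4] A[i]=39>B[j]=37 take 37 → j++
[i=10,j=5] B done, take A[i]=39 → i++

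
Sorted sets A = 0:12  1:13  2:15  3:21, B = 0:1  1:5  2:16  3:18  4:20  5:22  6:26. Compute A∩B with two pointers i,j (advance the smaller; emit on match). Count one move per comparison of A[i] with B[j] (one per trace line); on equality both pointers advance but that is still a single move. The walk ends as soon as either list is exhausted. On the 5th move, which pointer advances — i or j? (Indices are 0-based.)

i=0 j=0: 12>1, j++
i=0 j=1: 12>5, j++
i=0 j=2: 12<16, i++
i=1 j=2: 13<16, i++
i=2 j=2: 15<16, i++

i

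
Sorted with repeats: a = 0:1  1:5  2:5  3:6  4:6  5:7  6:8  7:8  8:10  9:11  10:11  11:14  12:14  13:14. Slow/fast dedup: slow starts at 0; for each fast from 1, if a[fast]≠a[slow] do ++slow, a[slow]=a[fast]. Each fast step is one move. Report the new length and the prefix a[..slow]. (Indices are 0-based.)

slow=0 fast=1: a[fast]=5≠a[slow]=1 write a[1]=5, slow++,fast++
slow=1 fast=2: a[fast]=5=a[slow] dup, fast++
slow=1 fast=3: a[fast]=6≠a[slow]=5 write a[2]=6, slow++,fast++
slow=2 fast=4: a[fast]=6=a[slow] dup, fast++
slow=2 fast=5: a[fast]=7≠a[slow]=6 write a[3]=7, slow++,fast++
slow=3 fast=6: a[fast]=8≠a[slow]=7 write a[4]=8, slow++,fast++
slow=4 fast=7: a[fast]=8=a[slow] dup, fast++
slow=4 fast=8: a[fast]=10≠a[slow]=8 write a[5]=10, slow++,fast++
slow=5 fast=9: a[fast]=11≠a[slow]=10 write a[6]=11, slow++,fast++
slow=6 fast=10: a[fast]=11=a[slow] dup, fast++
slow=6 fast=11: a[fast]=14≠a[slow]=11 write a[7]=14, slow++,fast++
slow=7 fast=12: a[fast]=14=a[slow] dup, fast++
slow=7 fast=13: a[fast]=14=a[slow] dup, fast++

length 8; prefix = [1, 5, 6, 7, 8, 10, 11, 14]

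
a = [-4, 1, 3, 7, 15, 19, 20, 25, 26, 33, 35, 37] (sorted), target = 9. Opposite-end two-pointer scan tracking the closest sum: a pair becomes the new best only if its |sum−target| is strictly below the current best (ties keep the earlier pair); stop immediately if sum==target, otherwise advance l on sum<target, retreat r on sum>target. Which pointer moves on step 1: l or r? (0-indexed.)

l=0 r=11: -4+37=33 d=24 *, r--

r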